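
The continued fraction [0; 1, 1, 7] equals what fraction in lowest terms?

Fold from the inside: start with 7/1.
  1 + 1/7 = 8/7
  1 + 7/8 = 15/8
  0 + 8/15 = 8/15

8/15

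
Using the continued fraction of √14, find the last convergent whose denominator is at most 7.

15/4

√14 = [3; 1, 2, 1, 6, …] (period length 4).
Convergents:
  p_0/q_0 = 3/1
  p_1/q_1 = 4/1
  p_2/q_2 = 11/3
  p_3/q_3 = 15/4
  p_4/q_4 = 101/27
q_3 = 4 ≤ 7 < 27 = q_4, so the answer is 15/4.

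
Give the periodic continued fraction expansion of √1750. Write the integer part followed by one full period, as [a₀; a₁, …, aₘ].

[41; 1, 4, 1, 82]

a₀ = ⌊√1750⌋ = 41.
With m₀=0, d₀=1 and mₖ₊₁ = dₖaₖ − mₖ, dₖ₊₁ = (n − mₖ₊₁²)/dₖ, aₖ₊₁ = ⌊(a₀+mₖ₊₁)/dₖ₊₁⌋:
  k=1: m=41, d=69, a=1
  k=2: m=28, d=14, a=4
  k=3: m=28, d=69, a=1
  k=4: m=41, d=1, a=82
d=1 and a=2a₀=82 at k=4, so the next step gives (m, d) = (41, 69) again — its k=1 value — and the period has length 4.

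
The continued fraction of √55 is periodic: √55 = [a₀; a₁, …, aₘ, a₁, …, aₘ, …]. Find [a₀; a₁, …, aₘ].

[7; 2, 2, 2, 14]

a₀ = ⌊√55⌋ = 7.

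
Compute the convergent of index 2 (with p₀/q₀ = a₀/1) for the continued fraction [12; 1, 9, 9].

Using pₖ = aₖpₖ₋₁ + pₖ₋₂, qₖ = aₖqₖ₋₁ + qₖ₋₂ (with p₋₁=1, p₋₂=0, q₋₁=0, q₋₂=1):
  k=0: a=12, p=12, q=1
  k=1: a=1, p=13, q=1
  k=2: a=9, p=129, q=10

129/10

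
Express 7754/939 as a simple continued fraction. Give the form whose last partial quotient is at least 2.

[8; 3, 1, 7, 2, 1, 9]

7754 = 8*939 + 242
939 = 3*242 + 213
242 = 1*213 + 29
213 = 7*29 + 10
29 = 2*10 + 9
10 = 1*9 + 1
9 = 9*1 + 0  (stop)
So 7754/939 = [8; 3, 1, 7, 2, 1, 9].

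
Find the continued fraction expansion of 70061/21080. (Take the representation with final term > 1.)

[3; 3, 11, 18, 6, 1, 4]

70061 = 3·21080 + 6821
21080 = 3·6821 + 617
6821 = 11·617 + 34
617 = 18·34 + 5
34 = 6·5 + 4
5 = 1·4 + 1
4 = 4·1 + 0  (stop)
So 70061/21080 = [3; 3, 11, 18, 6, 1, 4].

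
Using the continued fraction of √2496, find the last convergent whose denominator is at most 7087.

√2496 = [49; 1, 23, 1, 98, …] (period length 4).
Convergents:
  p_0/q_0 = 49/1
  p_1/q_1 = 50/1
  p_2/q_2 = 1199/24
  p_3/q_3 = 1249/25
  p_4/q_4 = 123601/2474
  p_5/q_5 = 124850/2499
  p_6/q_6 = 2995151/59951
q_5 = 2499 ≤ 7087 < 59951 = q_6, so the answer is 124850/2499.

124850/2499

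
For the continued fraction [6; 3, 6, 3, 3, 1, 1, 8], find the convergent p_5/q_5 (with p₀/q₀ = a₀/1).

1636/259

Using pₖ = aₖpₖ₋₁ + pₖ₋₂, qₖ = aₖqₖ₋₁ + qₖ₋₂ (with p₋₁=1, p₋₂=0, q₋₁=0, q₋₂=1):
  k=0: a=6, p=6, q=1
  k=1: a=3, p=19, q=3
  k=2: a=6, p=120, q=19
  k=3: a=3, p=379, q=60
  k=4: a=3, p=1257, q=199
  k=5: a=1, p=1636, q=259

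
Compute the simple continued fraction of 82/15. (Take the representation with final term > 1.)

[5; 2, 7]

82 = 5×15 + 7
15 = 2×7 + 1
7 = 7×1 + 0  (stop)
So 82/15 = [5; 2, 7].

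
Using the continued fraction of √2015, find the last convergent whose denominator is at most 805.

35911/800

√2015 = [44; 1, 7, 1, 88, …] (period length 4).
Convergents:
  p_0/q_0 = 44/1
  p_1/q_1 = 45/1
  p_2/q_2 = 359/8
  p_3/q_3 = 404/9
  p_4/q_4 = 35911/800
  p_5/q_5 = 36315/809
q_4 = 800 ≤ 805 < 809 = q_5, so the answer is 35911/800.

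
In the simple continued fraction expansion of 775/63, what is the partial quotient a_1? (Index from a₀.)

775 = 12·63 + 19   →  a_0 = 12
63 = 3·19 + 6   →  a_1 = 3

3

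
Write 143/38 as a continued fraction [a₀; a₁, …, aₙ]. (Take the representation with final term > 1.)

143 = 3*38 + 29
38 = 1*29 + 9
29 = 3*9 + 2
9 = 4*2 + 1
2 = 2*1 + 0  (stop)
So 143/38 = [3; 1, 3, 4, 2].

[3; 1, 3, 4, 2]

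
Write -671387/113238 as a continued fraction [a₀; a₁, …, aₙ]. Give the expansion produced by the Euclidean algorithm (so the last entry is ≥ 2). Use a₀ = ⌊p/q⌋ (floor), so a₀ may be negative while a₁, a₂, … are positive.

-671387 = -6×113238 + 8041
113238 = 14×8041 + 664
8041 = 12×664 + 73
664 = 9×73 + 7
73 = 10×7 + 3
7 = 2×3 + 1
3 = 3×1 + 0  (stop)
So -671387/113238 = [-6; 14, 12, 9, 10, 2, 3].

[-6; 14, 12, 9, 10, 2, 3]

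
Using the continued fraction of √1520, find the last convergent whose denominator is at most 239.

√1520 = [38; 1, 76, …] (period length 2).
Convergents:
  p_0/q_0 = 38/1
  p_1/q_1 = 39/1
  p_2/q_2 = 3002/77
  p_3/q_3 = 3041/78
  p_4/q_4 = 234118/6005
q_3 = 78 ≤ 239 < 6005 = q_4, so the answer is 3041/78.

3041/78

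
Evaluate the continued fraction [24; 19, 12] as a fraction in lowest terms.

Fold from the inside: start with 12/1.
  19 + 1/12 = 229/12
  24 + 12/229 = 5508/229

5508/229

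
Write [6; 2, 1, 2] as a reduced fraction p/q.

51/8

Fold from the inside: start with 2/1.
  1 + 1/2 = 3/2
  2 + 2/3 = 8/3
  6 + 3/8 = 51/8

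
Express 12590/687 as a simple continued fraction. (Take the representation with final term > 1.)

[18; 3, 14, 1, 14]

12590 = 18×687 + 224
687 = 3×224 + 15
224 = 14×15 + 14
15 = 1×14 + 1
14 = 14×1 + 0  (stop)
So 12590/687 = [18; 3, 14, 1, 14].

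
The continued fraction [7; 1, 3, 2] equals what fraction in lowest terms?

Using pₖ = aₖpₖ₋₁ + pₖ₋₂ and qₖ = aₖqₖ₋₁ + qₖ₋₂:
  k=0: a=7, p=7, q=1
  k=1: a=1, p=8, q=1
  k=2: a=3, p=31, q=4
  k=3: a=2, p=70, q=9

70/9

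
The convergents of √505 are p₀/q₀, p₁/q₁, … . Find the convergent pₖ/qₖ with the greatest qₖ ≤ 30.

√505 = [22; 2, 8, 2, 44, …] (period length 4).
Convergents:
  p_0/q_0 = 22/1
  p_1/q_1 = 45/2
  p_2/q_2 = 382/17
  p_3/q_3 = 809/36
q_2 = 17 ≤ 30 < 36 = q_3, so the answer is 382/17.

382/17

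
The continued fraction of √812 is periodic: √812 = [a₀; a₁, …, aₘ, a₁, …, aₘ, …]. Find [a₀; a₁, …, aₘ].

[28; 2, 56]

a₀ = ⌊√812⌋ = 28.
With m₀=0, d₀=1 and mₖ₊₁ = dₖaₖ − mₖ, dₖ₊₁ = (n − mₖ₊₁²)/dₖ, aₖ₊₁ = ⌊(a₀+mₖ₊₁)/dₖ₊₁⌋:
  k=1: m=28, d=28, a=2
  k=2: m=28, d=1, a=56
d=1 and a=2a₀=56 at k=2, so the next step gives (m, d) = (28, 28) again — its k=1 value — and the period has length 2.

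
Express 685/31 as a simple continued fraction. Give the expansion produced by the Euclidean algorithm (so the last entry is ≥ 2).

685 = 22*31 + 3
31 = 10*3 + 1
3 = 3*1 + 0  (stop)
So 685/31 = [22; 10, 3].

[22; 10, 3]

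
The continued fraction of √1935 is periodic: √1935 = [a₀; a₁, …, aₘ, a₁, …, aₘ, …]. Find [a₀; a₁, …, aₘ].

a₀ = ⌊√1935⌋ = 43.
With m₀=0, d₀=1 and mₖ₊₁ = dₖaₖ − mₖ, dₖ₊₁ = (n − mₖ₊₁²)/dₖ, aₖ₊₁ = ⌊(a₀+mₖ₊₁)/dₖ₊₁⌋:
  k=1: m=43, d=86, a=1
  k=2: m=43, d=1, a=86
d=1 and a=2a₀=86 at k=2, so the next step gives (m, d) = (43, 86) again — its k=1 value — and the period has length 2.

[43; 1, 86]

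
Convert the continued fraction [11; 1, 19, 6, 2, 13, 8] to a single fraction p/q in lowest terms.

Using pₖ = aₖpₖ₋₁ + pₖ₋₂ and qₖ = aₖqₖ₋₁ + qₖ₋₂:
  k=0: a=11, p=11, q=1
  k=1: a=1, p=12, q=1
  k=2: a=19, p=239, q=20
  k=3: a=6, p=1446, q=121
  k=4: a=2, p=3131, q=262
  k=5: a=13, p=42149, q=3527
  k=6: a=8, p=340323, q=28478

340323/28478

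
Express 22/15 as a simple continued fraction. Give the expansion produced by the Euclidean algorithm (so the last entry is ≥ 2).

22 = 1*15 + 7
15 = 2*7 + 1
7 = 7*1 + 0  (stop)
So 22/15 = [1; 2, 7].

[1; 2, 7]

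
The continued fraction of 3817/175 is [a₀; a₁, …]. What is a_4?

3817 = 21·175 + 142   →  a_0 = 21
175 = 1·142 + 33   →  a_1 = 1
142 = 4·33 + 10   →  a_2 = 4
33 = 3·10 + 3   →  a_3 = 3
10 = 3·3 + 1   →  a_4 = 3

3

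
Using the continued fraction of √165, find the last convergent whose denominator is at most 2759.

27887/2171

√165 = [12; 1, 5, 2, 5, 1, 24, …] (period length 6).
Convergents:
  p_0/q_0 = 12/1
  p_1/q_1 = 13/1
  p_2/q_2 = 77/6
  p_3/q_3 = 167/13
  p_4/q_4 = 912/71
  p_5/q_5 = 1079/84
  p_6/q_6 = 26808/2087
  p_7/q_7 = 27887/2171
  p_8/q_8 = 166243/12942
q_7 = 2171 ≤ 2759 < 12942 = q_8, so the answer is 27887/2171.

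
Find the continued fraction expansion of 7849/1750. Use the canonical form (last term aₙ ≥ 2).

[4; 2, 16, 3, 17]

7849 = 4*1750 + 849
1750 = 2*849 + 52
849 = 16*52 + 17
52 = 3*17 + 1
17 = 17*1 + 0  (stop)
So 7849/1750 = [4; 2, 16, 3, 17].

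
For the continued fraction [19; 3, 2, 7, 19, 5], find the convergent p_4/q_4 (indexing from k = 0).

Using pₖ = aₖpₖ₋₁ + pₖ₋₂, qₖ = aₖqₖ₋₁ + qₖ₋₂ (with p₋₁=1, p₋₂=0, q₋₁=0, q₋₂=1):
  k=0: a=19, p=19, q=1
  k=1: a=3, p=58, q=3
  k=2: a=2, p=135, q=7
  k=3: a=7, p=1003, q=52
  k=4: a=19, p=19192, q=995

19192/995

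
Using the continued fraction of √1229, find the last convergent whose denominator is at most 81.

√1229 = [35; 17, 1, 1, 17, 70, …] (period length 5).
Convergents:
  p_0/q_0 = 35/1
  p_1/q_1 = 596/17
  p_2/q_2 = 631/18
  p_3/q_3 = 1227/35
  p_4/q_4 = 21490/613
q_3 = 35 ≤ 81 < 613 = q_4, so the answer is 1227/35.

1227/35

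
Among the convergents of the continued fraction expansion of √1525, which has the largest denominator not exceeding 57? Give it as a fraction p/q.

√1525 = [39; 19, 1, 1, 19, 78, …] (period length 5).
Convergents:
  p_0/q_0 = 39/1
  p_1/q_1 = 742/19
  p_2/q_2 = 781/20
  p_3/q_3 = 1523/39
  p_4/q_4 = 29718/761
q_3 = 39 ≤ 57 < 761 = q_4, so the answer is 1523/39.

1523/39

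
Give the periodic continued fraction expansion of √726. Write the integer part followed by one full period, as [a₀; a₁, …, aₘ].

[26; 1, 16, 1, 52]

a₀ = ⌊√726⌋ = 26.
With m₀=0, d₀=1 and mₖ₊₁ = dₖaₖ − mₖ, dₖ₊₁ = (n − mₖ₊₁²)/dₖ, aₖ₊₁ = ⌊(a₀+mₖ₊₁)/dₖ₊₁⌋:
  k=1: m=26, d=50, a=1
  k=2: m=24, d=3, a=16
  k=3: m=24, d=50, a=1
  k=4: m=26, d=1, a=52
d=1 and a=2a₀=52 at k=4, so the next step gives (m, d) = (26, 50) again — its k=1 value — and the period has length 4.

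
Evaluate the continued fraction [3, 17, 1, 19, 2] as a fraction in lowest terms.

2249/736

Fold from the inside: start with 2/1.
  19 + 1/2 = 39/2
  1 + 2/39 = 41/39
  17 + 39/41 = 736/41
  3 + 41/736 = 2249/736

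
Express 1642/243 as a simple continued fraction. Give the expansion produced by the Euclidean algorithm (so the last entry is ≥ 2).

1642 = 6*243 + 184
243 = 1*184 + 59
184 = 3*59 + 7
59 = 8*7 + 3
7 = 2*3 + 1
3 = 3*1 + 0  (stop)
So 1642/243 = [6; 1, 3, 8, 2, 3].

[6; 1, 3, 8, 2, 3]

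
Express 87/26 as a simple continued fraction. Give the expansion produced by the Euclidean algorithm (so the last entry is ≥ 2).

87 = 3*26 + 9
26 = 2*9 + 8
9 = 1*8 + 1
8 = 8*1 + 0  (stop)
So 87/26 = [3; 2, 1, 8].

[3; 2, 1, 8]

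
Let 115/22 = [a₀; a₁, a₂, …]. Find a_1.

115 = 5·22 + 5   →  a_0 = 5
22 = 4·5 + 2   →  a_1 = 4

4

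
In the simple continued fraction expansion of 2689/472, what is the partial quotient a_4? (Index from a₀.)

3

2689 = 5·472 + 329   →  a_0 = 5
472 = 1·329 + 143   →  a_1 = 1
329 = 2·143 + 43   →  a_2 = 2
143 = 3·43 + 14   →  a_3 = 3
43 = 3·14 + 1   →  a_4 = 3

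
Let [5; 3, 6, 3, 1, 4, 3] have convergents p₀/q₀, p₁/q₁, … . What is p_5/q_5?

Using pₖ = aₖpₖ₋₁ + pₖ₋₂, qₖ = aₖqₖ₋₁ + qₖ₋₂ (with p₋₁=1, p₋₂=0, q₋₁=0, q₋₂=1):
  k=0: a=5, p=5, q=1
  k=1: a=3, p=16, q=3
  k=2: a=6, p=101, q=19
  k=3: a=3, p=319, q=60
  k=4: a=1, p=420, q=79
  k=5: a=4, p=1999, q=376

1999/376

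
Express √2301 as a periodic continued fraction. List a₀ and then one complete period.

a₀ = ⌊√2301⌋ = 47.
With m₀=0, d₀=1 and mₖ₊₁ = dₖaₖ − mₖ, dₖ₊₁ = (n − mₖ₊₁²)/dₖ, aₖ₊₁ = ⌊(a₀+mₖ₊₁)/dₖ₊₁⌋:
  k=1: m=47, d=92, a=1
  k=2: m=45, d=3, a=30
  k=3: m=45, d=92, a=1
  k=4: m=47, d=1, a=94
d=1 and a=2a₀=94 at k=4, so the next step gives (m, d) = (47, 92) again — its k=1 value — and the period has length 4.

[47; 1, 30, 1, 94]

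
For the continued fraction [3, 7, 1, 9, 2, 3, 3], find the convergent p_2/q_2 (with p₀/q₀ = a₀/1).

Using pₖ = aₖpₖ₋₁ + pₖ₋₂, qₖ = aₖqₖ₋₁ + qₖ₋₂ (with p₋₁=1, p₋₂=0, q₋₁=0, q₋₂=1):
  k=0: a=3, p=3, q=1
  k=1: a=7, p=22, q=7
  k=2: a=1, p=25, q=8

25/8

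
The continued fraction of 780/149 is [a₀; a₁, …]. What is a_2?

3

780 = 5·149 + 35   →  a_0 = 5
149 = 4·35 + 9   →  a_1 = 4
35 = 3·9 + 8   →  a_2 = 3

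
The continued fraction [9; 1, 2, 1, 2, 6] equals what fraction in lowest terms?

681/70

Using pₖ = aₖpₖ₋₁ + pₖ₋₂ and qₖ = aₖqₖ₋₁ + qₖ₋₂:
  k=0: a=9, p=9, q=1
  k=1: a=1, p=10, q=1
  k=2: a=2, p=29, q=3
  k=3: a=1, p=39, q=4
  k=4: a=2, p=107, q=11
  k=5: a=6, p=681, q=70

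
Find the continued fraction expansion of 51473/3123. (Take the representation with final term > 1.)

[16; 2, 13, 3, 7, 5]

51473 = 16·3123 + 1505
3123 = 2·1505 + 113
1505 = 13·113 + 36
113 = 3·36 + 5
36 = 7·5 + 1
5 = 5·1 + 0  (stop)
So 51473/3123 = [16; 2, 13, 3, 7, 5].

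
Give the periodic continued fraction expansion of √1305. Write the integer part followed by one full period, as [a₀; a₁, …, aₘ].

a₀ = ⌊√1305⌋ = 36.

[36; 8, 72]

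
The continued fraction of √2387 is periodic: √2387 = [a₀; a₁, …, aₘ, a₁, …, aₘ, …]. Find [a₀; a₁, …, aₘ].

a₀ = ⌊√2387⌋ = 48.
With m₀=0, d₀=1 and mₖ₊₁ = dₖaₖ − mₖ, dₖ₊₁ = (n − mₖ₊₁²)/dₖ, aₖ₊₁ = ⌊(a₀+mₖ₊₁)/dₖ₊₁⌋:
  k=1: m=48, d=83, a=1
  k=2: m=35, d=14, a=5
  k=3: m=35, d=83, a=1
  k=4: m=48, d=1, a=96
d=1 and a=2a₀=96 at k=4, so the next step gives (m, d) = (48, 83) again — its k=1 value — and the period has length 4.

[48; 1, 5, 1, 96]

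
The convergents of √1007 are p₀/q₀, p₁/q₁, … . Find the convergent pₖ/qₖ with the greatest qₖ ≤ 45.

476/15

√1007 = [31; 1, 2, 1, 2, 1, 62, …] (period length 6).
Convergents:
  p_0/q_0 = 31/1
  p_1/q_1 = 32/1
  p_2/q_2 = 95/3
  p_3/q_3 = 127/4
  p_4/q_4 = 349/11
  p_5/q_5 = 476/15
  p_6/q_6 = 29861/941
q_5 = 15 ≤ 45 < 941 = q_6, so the answer is 476/15.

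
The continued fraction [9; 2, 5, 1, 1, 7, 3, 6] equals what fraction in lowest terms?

33890/3583

Fold from the inside: start with 6/1.
  3 + 1/6 = 19/6
  7 + 6/19 = 139/19
  1 + 19/139 = 158/139
  1 + 139/158 = 297/158
  5 + 158/297 = 1643/297
  2 + 297/1643 = 3583/1643
  9 + 1643/3583 = 33890/3583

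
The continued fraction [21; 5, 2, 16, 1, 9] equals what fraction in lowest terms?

40437/1909

Fold from the inside: start with 9/1.
  1 + 1/9 = 10/9
  16 + 9/10 = 169/10
  2 + 10/169 = 348/169
  5 + 169/348 = 1909/348
  21 + 348/1909 = 40437/1909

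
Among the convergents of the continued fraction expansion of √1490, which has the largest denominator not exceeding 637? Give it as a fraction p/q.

14977/388

√1490 = [38; 1, 1, 1, 1, 76, …] (period length 5).
Convergents:
  p_0/q_0 = 38/1
  p_1/q_1 = 39/1
  p_2/q_2 = 77/2
  p_3/q_3 = 116/3
  p_4/q_4 = 193/5
  p_5/q_5 = 14784/383
  p_6/q_6 = 14977/388
  p_7/q_7 = 29761/771
q_6 = 388 ≤ 637 < 771 = q_7, so the answer is 14977/388.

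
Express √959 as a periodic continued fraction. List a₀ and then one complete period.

a₀ = ⌊√959⌋ = 30.
With m₀=0, d₀=1 and mₖ₊₁ = dₖaₖ − mₖ, dₖ₊₁ = (n − mₖ₊₁²)/dₖ, aₖ₊₁ = ⌊(a₀+mₖ₊₁)/dₖ₊₁⌋:
  k=1: m=30, d=59, a=1
  k=2: m=29, d=2, a=29
  k=3: m=29, d=59, a=1
  k=4: m=30, d=1, a=60
d=1 and a=2a₀=60 at k=4, so the next step gives (m, d) = (30, 59) again — its k=1 value — and the period has length 4.

[30; 1, 29, 1, 60]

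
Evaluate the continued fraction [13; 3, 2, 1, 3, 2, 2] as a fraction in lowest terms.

Fold from the inside: start with 2/1.
  2 + 1/2 = 5/2
  3 + 2/5 = 17/5
  1 + 5/17 = 22/17
  2 + 17/22 = 61/22
  3 + 22/61 = 205/61
  13 + 61/205 = 2726/205

2726/205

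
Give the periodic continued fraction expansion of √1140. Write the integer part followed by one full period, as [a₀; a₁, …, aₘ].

a₀ = ⌊√1140⌋ = 33.
With m₀=0, d₀=1 and mₖ₊₁ = dₖaₖ − mₖ, dₖ₊₁ = (n − mₖ₊₁²)/dₖ, aₖ₊₁ = ⌊(a₀+mₖ₊₁)/dₖ₊₁⌋:
  k=1: m=33, d=51, a=1
  k=2: m=18, d=16, a=3
  k=3: m=30, d=15, a=4
  k=4: m=30, d=16, a=3
  k=5: m=18, d=51, a=1
  k=6: m=33, d=1, a=66
d=1 and a=2a₀=66 at k=6, so the next step gives (m, d) = (33, 51) again — its k=1 value — and the period has length 6.

[33; 1, 3, 4, 3, 1, 66]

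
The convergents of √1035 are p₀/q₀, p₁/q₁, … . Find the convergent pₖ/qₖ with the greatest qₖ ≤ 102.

1126/35

√1035 = [32; 5, 1, 5, 64, …] (period length 4).
Convergents:
  p_0/q_0 = 32/1
  p_1/q_1 = 161/5
  p_2/q_2 = 193/6
  p_3/q_3 = 1126/35
  p_4/q_4 = 72257/2246
q_3 = 35 ≤ 102 < 2246 = q_4, so the answer is 1126/35.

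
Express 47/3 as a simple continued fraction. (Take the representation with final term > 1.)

[15; 1, 2]

47 = 15×3 + 2
3 = 1×2 + 1
2 = 2×1 + 0  (stop)
So 47/3 = [15; 1, 2].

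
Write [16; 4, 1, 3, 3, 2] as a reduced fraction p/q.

2318/143

Using pₖ = aₖpₖ₋₁ + pₖ₋₂ and qₖ = aₖqₖ₋₁ + qₖ₋₂:
  k=0: a=16, p=16, q=1
  k=1: a=4, p=65, q=4
  k=2: a=1, p=81, q=5
  k=3: a=3, p=308, q=19
  k=4: a=3, p=1005, q=62
  k=5: a=2, p=2318, q=143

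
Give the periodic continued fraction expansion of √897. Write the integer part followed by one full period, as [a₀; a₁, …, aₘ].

[29; 1, 18, 1, 58]

a₀ = ⌊√897⌋ = 29.
With m₀=0, d₀=1 and mₖ₊₁ = dₖaₖ − mₖ, dₖ₊₁ = (n − mₖ₊₁²)/dₖ, aₖ₊₁ = ⌊(a₀+mₖ₊₁)/dₖ₊₁⌋:
  k=1: m=29, d=56, a=1
  k=2: m=27, d=3, a=18
  k=3: m=27, d=56, a=1
  k=4: m=29, d=1, a=58
d=1 and a=2a₀=58 at k=4, so the next step gives (m, d) = (29, 56) again — its k=1 value — and the period has length 4.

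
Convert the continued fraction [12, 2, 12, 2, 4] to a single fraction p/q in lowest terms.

Using pₖ = aₖpₖ₋₁ + pₖ₋₂ and qₖ = aₖqₖ₋₁ + qₖ₋₂:
  k=0: a=12, p=12, q=1
  k=1: a=2, p=25, q=2
  k=2: a=12, p=312, q=25
  k=3: a=2, p=649, q=52
  k=4: a=4, p=2908, q=233

2908/233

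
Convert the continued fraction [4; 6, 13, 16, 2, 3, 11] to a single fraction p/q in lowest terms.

Fold from the inside: start with 11/1.
  3 + 1/11 = 34/11
  2 + 11/34 = 79/34
  16 + 34/79 = 1298/79
  13 + 79/1298 = 16953/1298
  6 + 1298/16953 = 103016/16953
  4 + 16953/103016 = 429017/103016

429017/103016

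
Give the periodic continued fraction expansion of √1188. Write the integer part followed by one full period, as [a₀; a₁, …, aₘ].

[34; 2, 7, 6, 7, 2, 68]

a₀ = ⌊√1188⌋ = 34.
With m₀=0, d₀=1 and mₖ₊₁ = dₖaₖ − mₖ, dₖ₊₁ = (n − mₖ₊₁²)/dₖ, aₖ₊₁ = ⌊(a₀+mₖ₊₁)/dₖ₊₁⌋:
  k=1: m=34, d=32, a=2
  k=2: m=30, d=9, a=7
  k=3: m=33, d=11, a=6
  k=4: m=33, d=9, a=7
  k=5: m=30, d=32, a=2
  k=6: m=34, d=1, a=68
d=1 and a=2a₀=68 at k=6, so the next step gives (m, d) = (34, 32) again — its k=1 value — and the period has length 6.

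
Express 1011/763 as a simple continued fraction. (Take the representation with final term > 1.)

[1; 3, 13, 19]

1011 = 1·763 + 248
763 = 3·248 + 19
248 = 13·19 + 1
19 = 19·1 + 0  (stop)
So 1011/763 = [1; 3, 13, 19].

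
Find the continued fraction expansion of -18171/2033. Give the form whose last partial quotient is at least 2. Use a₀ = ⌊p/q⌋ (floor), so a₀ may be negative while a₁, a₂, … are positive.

-18171 = -9·2033 + 126
2033 = 16·126 + 17
126 = 7·17 + 7
17 = 2·7 + 3
7 = 2·3 + 1
3 = 3·1 + 0  (stop)
So -18171/2033 = [-9; 16, 7, 2, 2, 3].

[-9; 16, 7, 2, 2, 3]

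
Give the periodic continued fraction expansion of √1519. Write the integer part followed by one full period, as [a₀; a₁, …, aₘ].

[38; 1, 37, 1, 76]

a₀ = ⌊√1519⌋ = 38.
With m₀=0, d₀=1 and mₖ₊₁ = dₖaₖ − mₖ, dₖ₊₁ = (n − mₖ₊₁²)/dₖ, aₖ₊₁ = ⌊(a₀+mₖ₊₁)/dₖ₊₁⌋:
  k=1: m=38, d=75, a=1
  k=2: m=37, d=2, a=37
  k=3: m=37, d=75, a=1
  k=4: m=38, d=1, a=76
d=1 and a=2a₀=76 at k=4, so the next step gives (m, d) = (38, 75) again — its k=1 value — and the period has length 4.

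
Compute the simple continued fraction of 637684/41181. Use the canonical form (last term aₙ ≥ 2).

[15; 2, 16, 15, 2, 1, 8, 3]

637684 = 15*41181 + 19969
41181 = 2*19969 + 1243
19969 = 16*1243 + 81
1243 = 15*81 + 28
81 = 2*28 + 25
28 = 1*25 + 3
25 = 8*3 + 1
3 = 3*1 + 0  (stop)
So 637684/41181 = [15; 2, 16, 15, 2, 1, 8, 3].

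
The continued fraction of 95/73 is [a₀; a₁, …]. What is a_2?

95 = 1·73 + 22   →  a_0 = 1
73 = 3·22 + 7   →  a_1 = 3
22 = 3·7 + 1   →  a_2 = 3

3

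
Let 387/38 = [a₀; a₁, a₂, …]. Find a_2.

387 = 10·38 + 7   →  a_0 = 10
38 = 5·7 + 3   →  a_1 = 5
7 = 2·3 + 1   →  a_2 = 2

2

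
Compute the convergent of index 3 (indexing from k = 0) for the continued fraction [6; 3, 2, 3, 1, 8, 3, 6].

Using pₖ = aₖpₖ₋₁ + pₖ₋₂, qₖ = aₖqₖ₋₁ + qₖ₋₂ (with p₋₁=1, p₋₂=0, q₋₁=0, q₋₂=1):
  k=0: a=6, p=6, q=1
  k=1: a=3, p=19, q=3
  k=2: a=2, p=44, q=7
  k=3: a=3, p=151, q=24

151/24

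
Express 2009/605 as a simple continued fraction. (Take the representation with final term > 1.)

[3; 3, 8, 2, 3, 3]

2009 = 3*605 + 194
605 = 3*194 + 23
194 = 8*23 + 10
23 = 2*10 + 3
10 = 3*3 + 1
3 = 3*1 + 0  (stop)
So 2009/605 = [3; 3, 8, 2, 3, 3].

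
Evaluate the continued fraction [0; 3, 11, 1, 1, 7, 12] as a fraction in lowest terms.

2099/6479

Using pₖ = aₖpₖ₋₁ + pₖ₋₂ and qₖ = aₖqₖ₋₁ + qₖ₋₂:
  k=0: a=0, p=0, q=1
  k=1: a=3, p=1, q=3
  k=2: a=11, p=11, q=34
  k=3: a=1, p=12, q=37
  k=4: a=1, p=23, q=71
  k=5: a=7, p=173, q=534
  k=6: a=12, p=2099, q=6479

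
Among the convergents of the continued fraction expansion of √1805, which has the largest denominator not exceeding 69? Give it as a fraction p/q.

2889/68

√1805 = [42; 2, 16, 2, 84, …] (period length 4).
Convergents:
  p_0/q_0 = 42/1
  p_1/q_1 = 85/2
  p_2/q_2 = 1402/33
  p_3/q_3 = 2889/68
  p_4/q_4 = 244078/5745
q_3 = 68 ≤ 69 < 5745 = q_4, so the answer is 2889/68.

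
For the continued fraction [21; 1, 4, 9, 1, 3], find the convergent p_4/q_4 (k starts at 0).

1112/51

Using pₖ = aₖpₖ₋₁ + pₖ₋₂, qₖ = aₖqₖ₋₁ + qₖ₋₂ (with p₋₁=1, p₋₂=0, q₋₁=0, q₋₂=1):
  k=0: a=21, p=21, q=1
  k=1: a=1, p=22, q=1
  k=2: a=4, p=109, q=5
  k=3: a=9, p=1003, q=46
  k=4: a=1, p=1112, q=51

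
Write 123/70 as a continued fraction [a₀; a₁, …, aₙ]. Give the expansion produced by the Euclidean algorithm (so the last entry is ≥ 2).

123 = 1×70 + 53
70 = 1×53 + 17
53 = 3×17 + 2
17 = 8×2 + 1
2 = 2×1 + 0  (stop)
So 123/70 = [1; 1, 3, 8, 2].

[1; 1, 3, 8, 2]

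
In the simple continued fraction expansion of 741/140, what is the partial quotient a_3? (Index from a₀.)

2

741 = 5·140 + 41   →  a_0 = 5
140 = 3·41 + 17   →  a_1 = 3
41 = 2·17 + 7   →  a_2 = 2
17 = 2·7 + 3   →  a_3 = 2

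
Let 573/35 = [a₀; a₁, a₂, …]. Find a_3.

2

573 = 16·35 + 13   →  a_0 = 16
35 = 2·13 + 9   →  a_1 = 2
13 = 1·9 + 4   →  a_2 = 1
9 = 2·4 + 1   →  a_3 = 2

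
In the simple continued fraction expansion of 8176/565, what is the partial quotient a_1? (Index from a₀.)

8176 = 14·565 + 266   →  a_0 = 14
565 = 2·266 + 33   →  a_1 = 2

2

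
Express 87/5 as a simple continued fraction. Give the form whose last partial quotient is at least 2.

[17; 2, 2]

87 = 17×5 + 2
5 = 2×2 + 1
2 = 2×1 + 0  (stop)
So 87/5 = [17; 2, 2].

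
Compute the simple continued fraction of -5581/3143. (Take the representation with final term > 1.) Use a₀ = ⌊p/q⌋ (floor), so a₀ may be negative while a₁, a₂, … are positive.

-5581 = -2*3143 + 705
3143 = 4*705 + 323
705 = 2*323 + 59
323 = 5*59 + 28
59 = 2*28 + 3
28 = 9*3 + 1
3 = 3*1 + 0  (stop)
So -5581/3143 = [-2; 4, 2, 5, 2, 9, 3].

[-2; 4, 2, 5, 2, 9, 3]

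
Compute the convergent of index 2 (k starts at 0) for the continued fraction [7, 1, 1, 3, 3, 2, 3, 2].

Using pₖ = aₖpₖ₋₁ + pₖ₋₂, qₖ = aₖqₖ₋₁ + qₖ₋₂ (with p₋₁=1, p₋₂=0, q₋₁=0, q₋₂=1):
  k=0: a=7, p=7, q=1
  k=1: a=1, p=8, q=1
  k=2: a=1, p=15, q=2

15/2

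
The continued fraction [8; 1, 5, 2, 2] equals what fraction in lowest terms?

Using pₖ = aₖpₖ₋₁ + pₖ₋₂ and qₖ = aₖqₖ₋₁ + qₖ₋₂:
  k=0: a=8, p=8, q=1
  k=1: a=1, p=9, q=1
  k=2: a=5, p=53, q=6
  k=3: a=2, p=115, q=13
  k=4: a=2, p=283, q=32

283/32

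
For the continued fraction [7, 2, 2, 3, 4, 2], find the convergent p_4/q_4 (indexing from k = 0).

Using pₖ = aₖpₖ₋₁ + pₖ₋₂, qₖ = aₖqₖ₋₁ + qₖ₋₂ (with p₋₁=1, p₋₂=0, q₋₁=0, q₋₂=1):
  k=0: a=7, p=7, q=1
  k=1: a=2, p=15, q=2
  k=2: a=2, p=37, q=5
  k=3: a=3, p=126, q=17
  k=4: a=4, p=541, q=73

541/73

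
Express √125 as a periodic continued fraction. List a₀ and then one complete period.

a₀ = ⌊√125⌋ = 11.
With m₀=0, d₀=1 and mₖ₊₁ = dₖaₖ − mₖ, dₖ₊₁ = (n − mₖ₊₁²)/dₖ, aₖ₊₁ = ⌊(a₀+mₖ₊₁)/dₖ₊₁⌋:
  k=1: m=11, d=4, a=5
  k=2: m=9, d=11, a=1
  k=3: m=2, d=11, a=1
  k=4: m=9, d=4, a=5
  k=5: m=11, d=1, a=22
d=1 and a=2a₀=22 at k=5, so the next step gives (m, d) = (11, 4) again — its k=1 value — and the period has length 5.

[11; 5, 1, 1, 5, 22]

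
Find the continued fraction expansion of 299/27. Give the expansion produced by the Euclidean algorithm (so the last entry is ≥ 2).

299 = 11·27 + 2
27 = 13·2 + 1
2 = 2·1 + 0  (stop)
So 299/27 = [11; 13, 2].

[11; 13, 2]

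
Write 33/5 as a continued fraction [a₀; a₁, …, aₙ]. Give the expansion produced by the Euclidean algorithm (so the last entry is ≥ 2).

[6; 1, 1, 2]

33 = 6×5 + 3
5 = 1×3 + 2
3 = 1×2 + 1
2 = 2×1 + 0  (stop)
So 33/5 = [6; 1, 1, 2].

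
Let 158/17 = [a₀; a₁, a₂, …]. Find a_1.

158 = 9·17 + 5   →  a_0 = 9
17 = 3·5 + 2   →  a_1 = 3

3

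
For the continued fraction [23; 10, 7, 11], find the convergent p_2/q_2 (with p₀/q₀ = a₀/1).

Using pₖ = aₖpₖ₋₁ + pₖ₋₂, qₖ = aₖqₖ₋₁ + qₖ₋₂ (with p₋₁=1, p₋₂=0, q₋₁=0, q₋₂=1):
  k=0: a=23, p=23, q=1
  k=1: a=10, p=231, q=10
  k=2: a=7, p=1640, q=71

1640/71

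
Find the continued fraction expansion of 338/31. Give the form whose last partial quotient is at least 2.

[10; 1, 9, 3]

338 = 10·31 + 28
31 = 1·28 + 3
28 = 9·3 + 1
3 = 3·1 + 0  (stop)
So 338/31 = [10; 1, 9, 3].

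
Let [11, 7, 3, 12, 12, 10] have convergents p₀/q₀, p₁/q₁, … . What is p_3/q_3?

Using pₖ = aₖpₖ₋₁ + pₖ₋₂, qₖ = aₖqₖ₋₁ + qₖ₋₂ (with p₋₁=1, p₋₂=0, q₋₁=0, q₋₂=1):
  k=0: a=11, p=11, q=1
  k=1: a=7, p=78, q=7
  k=2: a=3, p=245, q=22
  k=3: a=12, p=3018, q=271

3018/271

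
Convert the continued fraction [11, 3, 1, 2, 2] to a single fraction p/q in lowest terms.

293/26

Using pₖ = aₖpₖ₋₁ + pₖ₋₂ and qₖ = aₖqₖ₋₁ + qₖ₋₂:
  k=0: a=11, p=11, q=1
  k=1: a=3, p=34, q=3
  k=2: a=1, p=45, q=4
  k=3: a=2, p=124, q=11
  k=4: a=2, p=293, q=26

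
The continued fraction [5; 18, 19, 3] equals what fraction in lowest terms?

Using pₖ = aₖpₖ₋₁ + pₖ₋₂ and qₖ = aₖqₖ₋₁ + qₖ₋₂:
  k=0: a=5, p=5, q=1
  k=1: a=18, p=91, q=18
  k=2: a=19, p=1734, q=343
  k=3: a=3, p=5293, q=1047

5293/1047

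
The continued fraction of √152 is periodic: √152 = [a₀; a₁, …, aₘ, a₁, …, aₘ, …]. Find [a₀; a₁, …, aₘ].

[12; 3, 24]

a₀ = ⌊√152⌋ = 12.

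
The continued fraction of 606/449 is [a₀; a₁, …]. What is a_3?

6

606 = 1·449 + 157   →  a_0 = 1
449 = 2·157 + 135   →  a_1 = 2
157 = 1·135 + 22   →  a_2 = 1
135 = 6·22 + 3   →  a_3 = 6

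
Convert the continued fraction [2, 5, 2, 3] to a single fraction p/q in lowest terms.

83/38

Using pₖ = aₖpₖ₋₁ + pₖ₋₂ and qₖ = aₖqₖ₋₁ + qₖ₋₂:
  k=0: a=2, p=2, q=1
  k=1: a=5, p=11, q=5
  k=2: a=2, p=24, q=11
  k=3: a=3, p=83, q=38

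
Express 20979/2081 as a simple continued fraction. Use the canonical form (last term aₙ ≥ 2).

20979 = 10·2081 + 169
2081 = 12·169 + 53
169 = 3·53 + 10
53 = 5·10 + 3
10 = 3·3 + 1
3 = 3·1 + 0  (stop)
So 20979/2081 = [10; 12, 3, 5, 3, 3].

[10; 12, 3, 5, 3, 3]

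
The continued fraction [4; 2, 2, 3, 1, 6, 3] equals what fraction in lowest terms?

Fold from the inside: start with 3/1.
  6 + 1/3 = 19/3
  1 + 3/19 = 22/19
  3 + 19/22 = 85/22
  2 + 22/85 = 192/85
  2 + 85/192 = 469/192
  4 + 192/469 = 2068/469

2068/469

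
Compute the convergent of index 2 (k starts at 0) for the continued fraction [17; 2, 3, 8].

Using pₖ = aₖpₖ₋₁ + pₖ₋₂, qₖ = aₖqₖ₋₁ + qₖ₋₂ (with p₋₁=1, p₋₂=0, q₋₁=0, q₋₂=1):
  k=0: a=17, p=17, q=1
  k=1: a=2, p=35, q=2
  k=2: a=3, p=122, q=7

122/7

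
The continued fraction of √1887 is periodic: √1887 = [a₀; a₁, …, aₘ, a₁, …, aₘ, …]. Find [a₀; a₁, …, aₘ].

[43; 2, 3, 1, 1, 1, 3, 2, 86]

a₀ = ⌊√1887⌋ = 43.
With m₀=0, d₀=1 and mₖ₊₁ = dₖaₖ − mₖ, dₖ₊₁ = (n − mₖ₊₁²)/dₖ, aₖ₊₁ = ⌊(a₀+mₖ₊₁)/dₖ₊₁⌋:
  k=1: m=43, d=38, a=2
  k=2: m=33, d=21, a=3
  k=3: m=30, d=47, a=1
  k=4: m=17, d=34, a=1
  k=5: m=17, d=47, a=1
  k=6: m=30, d=21, a=3
  k=7: m=33, d=38, a=2
  k=8: m=43, d=1, a=86
d=1 and a=2a₀=86 at k=8, so the next step gives (m, d) = (43, 38) again — its k=1 value — and the period has length 8.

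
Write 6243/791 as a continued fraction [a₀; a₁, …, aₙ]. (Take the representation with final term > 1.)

[7; 1, 8, 3, 3, 1, 2, 2]

6243 = 7·791 + 706
791 = 1·706 + 85
706 = 8·85 + 26
85 = 3·26 + 7
26 = 3·7 + 5
7 = 1·5 + 2
5 = 2·2 + 1
2 = 2·1 + 0  (stop)
So 6243/791 = [7; 1, 8, 3, 3, 1, 2, 2].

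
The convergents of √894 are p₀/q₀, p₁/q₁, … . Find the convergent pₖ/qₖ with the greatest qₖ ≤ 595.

√894 = [29; 1, 8, 1, 58, …] (period length 4).
Convergents:
  p_0/q_0 = 29/1
  p_1/q_1 = 30/1
  p_2/q_2 = 269/9
  p_3/q_3 = 299/10
  p_4/q_4 = 17611/589
  p_5/q_5 = 17910/599
q_4 = 589 ≤ 595 < 599 = q_5, so the answer is 17611/589.

17611/589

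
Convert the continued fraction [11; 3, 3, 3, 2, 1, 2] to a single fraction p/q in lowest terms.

Using pₖ = aₖpₖ₋₁ + pₖ₋₂ and qₖ = aₖqₖ₋₁ + qₖ₋₂:
  k=0: a=11, p=11, q=1
  k=1: a=3, p=34, q=3
  k=2: a=3, p=113, q=10
  k=3: a=3, p=373, q=33
  k=4: a=2, p=859, q=76
  k=5: a=1, p=1232, q=109
  k=6: a=2, p=3323, q=294

3323/294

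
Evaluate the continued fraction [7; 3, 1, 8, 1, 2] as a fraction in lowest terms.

Fold from the inside: start with 2/1.
  1 + 1/2 = 3/2
  8 + 2/3 = 26/3
  1 + 3/26 = 29/26
  3 + 26/29 = 113/29
  7 + 29/113 = 820/113

820/113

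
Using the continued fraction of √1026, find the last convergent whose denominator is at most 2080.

√1026 = [32; 32, 64, …] (period length 2).
Convergents:
  p_0/q_0 = 32/1
  p_1/q_1 = 1025/32
  p_2/q_2 = 65632/2049
  p_3/q_3 = 2101249/65600
q_2 = 2049 ≤ 2080 < 65600 = q_3, so the answer is 65632/2049.

65632/2049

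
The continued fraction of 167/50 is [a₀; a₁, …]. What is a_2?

167 = 3·50 + 17   →  a_0 = 3
50 = 2·17 + 16   →  a_1 = 2
17 = 1·16 + 1   →  a_2 = 1

1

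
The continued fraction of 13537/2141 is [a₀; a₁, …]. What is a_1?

3

13537 = 6·2141 + 691   →  a_0 = 6
2141 = 3·691 + 68   →  a_1 = 3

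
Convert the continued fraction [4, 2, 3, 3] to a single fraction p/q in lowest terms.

Using pₖ = aₖpₖ₋₁ + pₖ₋₂ and qₖ = aₖqₖ₋₁ + qₖ₋₂:
  k=0: a=4, p=4, q=1
  k=1: a=2, p=9, q=2
  k=2: a=3, p=31, q=7
  k=3: a=3, p=102, q=23

102/23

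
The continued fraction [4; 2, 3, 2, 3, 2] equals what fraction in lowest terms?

559/126

Fold from the inside: start with 2/1.
  3 + 1/2 = 7/2
  2 + 2/7 = 16/7
  3 + 7/16 = 55/16
  2 + 16/55 = 126/55
  4 + 55/126 = 559/126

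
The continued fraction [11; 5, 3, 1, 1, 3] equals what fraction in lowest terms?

Fold from the inside: start with 3/1.
  1 + 1/3 = 4/3
  1 + 3/4 = 7/4
  3 + 4/7 = 25/7
  5 + 7/25 = 132/25
  11 + 25/132 = 1477/132

1477/132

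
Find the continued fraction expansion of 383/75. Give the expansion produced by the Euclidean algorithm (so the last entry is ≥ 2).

[5; 9, 2, 1, 2]

383 = 5×75 + 8
75 = 9×8 + 3
8 = 2×3 + 2
3 = 1×2 + 1
2 = 2×1 + 0  (stop)
So 383/75 = [5; 9, 2, 1, 2].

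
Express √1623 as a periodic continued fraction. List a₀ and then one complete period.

[40; 3, 2, 26, 2, 3, 80]

a₀ = ⌊√1623⌋ = 40.
With m₀=0, d₀=1 and mₖ₊₁ = dₖaₖ − mₖ, dₖ₊₁ = (n − mₖ₊₁²)/dₖ, aₖ₊₁ = ⌊(a₀+mₖ₊₁)/dₖ₊₁⌋:
  k=1: m=40, d=23, a=3
  k=2: m=29, d=34, a=2
  k=3: m=39, d=3, a=26
  k=4: m=39, d=34, a=2
  k=5: m=29, d=23, a=3
  k=6: m=40, d=1, a=80
d=1 and a=2a₀=80 at k=6, so the next step gives (m, d) = (40, 23) again — its k=1 value — and the period has length 6.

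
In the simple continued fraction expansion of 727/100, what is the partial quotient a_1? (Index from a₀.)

727 = 7·100 + 27   →  a_0 = 7
100 = 3·27 + 19   →  a_1 = 3

3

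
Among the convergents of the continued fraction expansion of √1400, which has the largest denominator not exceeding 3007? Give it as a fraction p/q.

67275/1798

√1400 = [37; 2, 2, 2, 74, …] (period length 4).
Convergents:
  p_0/q_0 = 37/1
  p_1/q_1 = 75/2
  p_2/q_2 = 187/5
  p_3/q_3 = 449/12
  p_4/q_4 = 33413/893
  p_5/q_5 = 67275/1798
  p_6/q_6 = 167963/4489
q_5 = 1798 ≤ 3007 < 4489 = q_6, so the answer is 67275/1798.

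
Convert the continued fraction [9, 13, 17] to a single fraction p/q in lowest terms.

2015/222

Fold from the inside: start with 17/1.
  13 + 1/17 = 222/17
  9 + 17/222 = 2015/222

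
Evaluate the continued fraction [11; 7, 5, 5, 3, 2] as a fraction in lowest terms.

15383/1381

Using pₖ = aₖpₖ₋₁ + pₖ₋₂ and qₖ = aₖqₖ₋₁ + qₖ₋₂:
  k=0: a=11, p=11, q=1
  k=1: a=7, p=78, q=7
  k=2: a=5, p=401, q=36
  k=3: a=5, p=2083, q=187
  k=4: a=3, p=6650, q=597
  k=5: a=2, p=15383, q=1381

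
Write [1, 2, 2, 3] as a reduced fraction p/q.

24/17

Using pₖ = aₖpₖ₋₁ + pₖ₋₂ and qₖ = aₖqₖ₋₁ + qₖ₋₂:
  k=0: a=1, p=1, q=1
  k=1: a=2, p=3, q=2
  k=2: a=2, p=7, q=5
  k=3: a=3, p=24, q=17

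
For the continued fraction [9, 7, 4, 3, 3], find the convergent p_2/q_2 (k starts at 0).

Using pₖ = aₖpₖ₋₁ + pₖ₋₂, qₖ = aₖqₖ₋₁ + qₖ₋₂ (with p₋₁=1, p₋₂=0, q₋₁=0, q₋₂=1):
  k=0: a=9, p=9, q=1
  k=1: a=7, p=64, q=7
  k=2: a=4, p=265, q=29

265/29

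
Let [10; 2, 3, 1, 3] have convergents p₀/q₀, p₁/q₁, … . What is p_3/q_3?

94/9

Using pₖ = aₖpₖ₋₁ + pₖ₋₂, qₖ = aₖqₖ₋₁ + qₖ₋₂ (with p₋₁=1, p₋₂=0, q₋₁=0, q₋₂=1):
  k=0: a=10, p=10, q=1
  k=1: a=2, p=21, q=2
  k=2: a=3, p=73, q=7
  k=3: a=1, p=94, q=9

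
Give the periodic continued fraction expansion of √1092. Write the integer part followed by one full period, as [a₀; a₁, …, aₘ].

a₀ = ⌊√1092⌋ = 33.

[33; 22, 66]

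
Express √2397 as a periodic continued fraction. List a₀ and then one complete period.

a₀ = ⌊√2397⌋ = 48.
With m₀=0, d₀=1 and mₖ₊₁ = dₖaₖ − mₖ, dₖ₊₁ = (n − mₖ₊₁²)/dₖ, aₖ₊₁ = ⌊(a₀+mₖ₊₁)/dₖ₊₁⌋:
  k=1: m=48, d=93, a=1
  k=2: m=45, d=4, a=23
  k=3: m=47, d=47, a=2
  k=4: m=47, d=4, a=23
  k=5: m=45, d=93, a=1
  k=6: m=48, d=1, a=96
d=1 and a=2a₀=96 at k=6, so the next step gives (m, d) = (48, 93) again — its k=1 value — and the period has length 6.

[48; 1, 23, 2, 23, 1, 96]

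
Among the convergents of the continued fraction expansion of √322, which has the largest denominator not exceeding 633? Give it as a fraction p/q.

√322 = [17; 1, 16, 1, 34, …] (period length 4).
Convergents:
  p_0/q_0 = 17/1
  p_1/q_1 = 18/1
  p_2/q_2 = 305/17
  p_3/q_3 = 323/18
  p_4/q_4 = 11287/629
  p_5/q_5 = 11610/647
q_4 = 629 ≤ 633 < 647 = q_5, so the answer is 11287/629.

11287/629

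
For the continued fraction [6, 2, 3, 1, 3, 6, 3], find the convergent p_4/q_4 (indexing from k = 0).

Using pₖ = aₖpₖ₋₁ + pₖ₋₂, qₖ = aₖqₖ₋₁ + qₖ₋₂ (with p₋₁=1, p₋₂=0, q₋₁=0, q₋₂=1):
  k=0: a=6, p=6, q=1
  k=1: a=2, p=13, q=2
  k=2: a=3, p=45, q=7
  k=3: a=1, p=58, q=9
  k=4: a=3, p=219, q=34

219/34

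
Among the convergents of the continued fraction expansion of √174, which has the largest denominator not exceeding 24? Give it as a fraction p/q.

277/21

√174 = [13; 5, 4, 5, 26, …] (period length 4).
Convergents:
  p_0/q_0 = 13/1
  p_1/q_1 = 66/5
  p_2/q_2 = 277/21
  p_3/q_3 = 1451/110
q_2 = 21 ≤ 24 < 110 = q_3, so the answer is 277/21.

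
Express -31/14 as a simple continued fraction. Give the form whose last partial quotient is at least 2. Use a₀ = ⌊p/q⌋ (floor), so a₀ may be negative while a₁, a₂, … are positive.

[-3; 1, 3, 1, 2]

-31 = -3×14 + 11
14 = 1×11 + 3
11 = 3×3 + 2
3 = 1×2 + 1
2 = 2×1 + 0  (stop)
So -31/14 = [-3; 1, 3, 1, 2].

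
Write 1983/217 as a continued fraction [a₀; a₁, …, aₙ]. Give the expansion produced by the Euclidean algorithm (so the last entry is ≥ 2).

1983 = 9×217 + 30
217 = 7×30 + 7
30 = 4×7 + 2
7 = 3×2 + 1
2 = 2×1 + 0  (stop)
So 1983/217 = [9; 7, 4, 3, 2].

[9; 7, 4, 3, 2]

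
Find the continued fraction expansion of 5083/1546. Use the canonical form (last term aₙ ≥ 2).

[3; 3, 2, 9, 5, 1, 3]

5083 = 3×1546 + 445
1546 = 3×445 + 211
445 = 2×211 + 23
211 = 9×23 + 4
23 = 5×4 + 3
4 = 1×3 + 1
3 = 3×1 + 0  (stop)
So 5083/1546 = [3; 3, 2, 9, 5, 1, 3].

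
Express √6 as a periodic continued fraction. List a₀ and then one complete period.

a₀ = ⌊√6⌋ = 2.
With m₀=0, d₀=1 and mₖ₊₁ = dₖaₖ − mₖ, dₖ₊₁ = (n − mₖ₊₁²)/dₖ, aₖ₊₁ = ⌊(a₀+mₖ₊₁)/dₖ₊₁⌋:
  k=1: m=2, d=2, a=2
  k=2: m=2, d=1, a=4
d=1 and a=2a₀=4 at k=2, so the next step gives (m, d) = (2, 2) again — its k=1 value — and the period has length 2.

[2; 2, 4]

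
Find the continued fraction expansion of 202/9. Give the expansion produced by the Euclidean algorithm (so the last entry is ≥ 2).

202 = 22×9 + 4
9 = 2×4 + 1
4 = 4×1 + 0  (stop)
So 202/9 = [22; 2, 4].

[22; 2, 4]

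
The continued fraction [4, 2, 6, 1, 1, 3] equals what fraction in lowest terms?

442/99

Fold from the inside: start with 3/1.
  1 + 1/3 = 4/3
  1 + 3/4 = 7/4
  6 + 4/7 = 46/7
  2 + 7/46 = 99/46
  4 + 46/99 = 442/99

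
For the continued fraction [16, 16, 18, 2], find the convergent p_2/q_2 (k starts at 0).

4642/289

Using pₖ = aₖpₖ₋₁ + pₖ₋₂, qₖ = aₖqₖ₋₁ + qₖ₋₂ (with p₋₁=1, p₋₂=0, q₋₁=0, q₋₂=1):
  k=0: a=16, p=16, q=1
  k=1: a=16, p=257, q=16
  k=2: a=18, p=4642, q=289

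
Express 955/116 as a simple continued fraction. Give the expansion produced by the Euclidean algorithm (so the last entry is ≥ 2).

955 = 8*116 + 27
116 = 4*27 + 8
27 = 3*8 + 3
8 = 2*3 + 2
3 = 1*2 + 1
2 = 2*1 + 0  (stop)
So 955/116 = [8; 4, 3, 2, 1, 2].

[8; 4, 3, 2, 1, 2]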